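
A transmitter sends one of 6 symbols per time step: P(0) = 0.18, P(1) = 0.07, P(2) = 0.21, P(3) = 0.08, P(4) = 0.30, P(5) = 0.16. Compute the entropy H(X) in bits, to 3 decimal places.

H = −Σ pᵢ log₂ pᵢ.
−0.18·log₂(0.18) = 0.4453
−0.07·log₂(0.07) = 0.2686
−0.21·log₂(0.21) = 0.4728
−0.08·log₂(0.08) = 0.2915
−0.30·log₂(0.30) = 0.5211
−0.16·log₂(0.16) = 0.4230
Sum ≈ 2.4223 → 2.422 bits.

2.422 bits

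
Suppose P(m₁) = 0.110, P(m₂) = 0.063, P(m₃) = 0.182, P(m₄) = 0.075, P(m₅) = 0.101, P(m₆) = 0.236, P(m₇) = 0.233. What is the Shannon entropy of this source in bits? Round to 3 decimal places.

H = −Σ pᵢ log₂ pᵢ.
−0.110·log₂(0.110) = 0.3503
−0.063·log₂(0.063) = 0.2513
−0.182·log₂(0.182) = 0.4474
−0.075·log₂(0.075) = 0.2803
−0.101·log₂(0.101) = 0.3341
−0.236·log₂(0.236) = 0.4916
−0.233·log₂(0.233) = 0.4897
Sum ≈ 2.6445 → 2.645 bits.

2.645 bits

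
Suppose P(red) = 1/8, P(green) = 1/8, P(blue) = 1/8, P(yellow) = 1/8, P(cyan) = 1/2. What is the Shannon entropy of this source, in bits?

Each probability is a power of 1/2, so log₂(1/p) is an integer.
H = Σ p·log₂(1/p) = 1/8·3 + 1/8·3 + 1/8·3 + 1/8·3 + 1/2·1 = 2 bits.

2 bits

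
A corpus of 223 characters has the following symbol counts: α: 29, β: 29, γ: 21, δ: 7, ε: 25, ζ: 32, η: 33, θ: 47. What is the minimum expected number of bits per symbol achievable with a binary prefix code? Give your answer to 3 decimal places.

2.915 bits/symbol

Probabilities are the counts divided by 223.
Repeatedly combine the two least-probable nodes; the expected code length is the sum of the merged weights.
merge 7/223 + 21/223 → 28/223
merge 25/223 + 28/223 → 53/223
merge 29/223 + 29/223 → 58/223
merge 32/223 + 33/223 → 65/223
merge 47/223 + 53/223 → 100/223
merge 58/223 + 65/223 → 123/223
merge 100/223 + 123/223 → 1
L = 28/223 + 53/223 + 58/223 + 65/223 + 100/223 + 123/223 + 1 = 650/223 ≈ 2.915 bits/symbol.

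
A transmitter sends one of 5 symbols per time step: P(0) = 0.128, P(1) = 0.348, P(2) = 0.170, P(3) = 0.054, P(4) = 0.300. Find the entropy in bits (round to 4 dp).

H = −Σ pᵢ log₂ pᵢ.
−0.128·log₂(0.128) = 0.3796
−0.348·log₂(0.348) = 0.5299
−0.170·log₂(0.170) = 0.4346
−0.054·log₂(0.054) = 0.2274
−0.300·log₂(0.300) = 0.5211
Sum ≈ 2.0926 → 2.0926 bits.

2.0926 bits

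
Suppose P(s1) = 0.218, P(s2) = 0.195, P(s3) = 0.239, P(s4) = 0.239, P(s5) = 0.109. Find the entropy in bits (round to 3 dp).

H = −Σ pᵢ log₂ pᵢ.
−0.218·log₂(0.218) = 0.4791
−0.195·log₂(0.195) = 0.4599
−0.239·log₂(0.239) = 0.4935
−0.239·log₂(0.239) = 0.4935
−0.109·log₂(0.109) = 0.3485
Sum ≈ 2.2745 → 2.275 bits.

2.275 bits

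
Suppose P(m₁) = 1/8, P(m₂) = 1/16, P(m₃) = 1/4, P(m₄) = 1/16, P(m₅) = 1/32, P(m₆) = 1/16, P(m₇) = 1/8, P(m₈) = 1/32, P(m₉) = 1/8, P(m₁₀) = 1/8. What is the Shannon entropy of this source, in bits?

3.0625 bits

Each probability is a power of 1/2, so log₂(1/p) is an integer.
H = Σ p·log₂(1/p) = 1/8·3 + 1/16·4 + 1/4·2 + 1/16·4 + 1/32·5 + 1/16·4 + 1/8·3 + 1/32·5 + 1/8·3 + 1/8·3 = 3.0625 bits.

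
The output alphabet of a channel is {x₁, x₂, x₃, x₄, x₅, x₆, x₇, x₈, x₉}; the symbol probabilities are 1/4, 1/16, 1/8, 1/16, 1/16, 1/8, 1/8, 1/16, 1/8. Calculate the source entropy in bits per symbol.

Each probability is a power of 1/2, so log₂(1/p) is an integer.
H = Σ p·log₂(1/p) = 1/4·2 + 1/16·4 + 1/8·3 + 1/16·4 + 1/16·4 + 1/8·3 + 1/8·3 + 1/16·4 + 1/8·3 = 3 bits.

3 bits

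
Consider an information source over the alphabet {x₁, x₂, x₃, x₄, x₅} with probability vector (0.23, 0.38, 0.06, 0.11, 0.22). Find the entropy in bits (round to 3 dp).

2.093 bits

H = −Σ pᵢ log₂ pᵢ.
−0.23·log₂(0.23) = 0.4877
−0.38·log₂(0.38) = 0.5305
−0.06·log₂(0.06) = 0.2435
−0.11·log₂(0.11) = 0.3503
−0.22·log₂(0.22) = 0.4806
Sum ≈ 2.0925 → 2.093 bits.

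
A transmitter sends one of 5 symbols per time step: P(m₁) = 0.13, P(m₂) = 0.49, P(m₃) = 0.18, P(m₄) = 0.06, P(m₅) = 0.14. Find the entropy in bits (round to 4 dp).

1.9729 bits

H = −Σ pᵢ log₂ pᵢ.
−0.13·log₂(0.13) = 0.3826
−0.49·log₂(0.49) = 0.5043
−0.18·log₂(0.18) = 0.4453
−0.06·log₂(0.06) = 0.2435
−0.14·log₂(0.14) = 0.3971
Sum ≈ 1.9729 → 1.9729 bits.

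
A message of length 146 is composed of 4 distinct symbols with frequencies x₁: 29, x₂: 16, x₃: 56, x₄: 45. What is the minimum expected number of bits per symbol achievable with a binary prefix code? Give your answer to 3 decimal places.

Probabilities are the counts divided by 146.
Repeatedly combine the two least-probable nodes; the expected code length is the sum of the merged weights.
merge 8/73 + 29/146 → 45/146
merge 45/146 + 45/146 → 45/73
merge 28/73 + 45/73 → 1
L = 45/146 + 45/73 + 1 = 281/146 ≈ 1.925 bits/symbol.

1.925 bits/symbol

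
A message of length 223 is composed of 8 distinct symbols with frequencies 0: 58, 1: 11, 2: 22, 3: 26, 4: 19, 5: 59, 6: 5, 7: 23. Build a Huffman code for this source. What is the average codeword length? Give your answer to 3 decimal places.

Probabilities are the counts divided by 223.
Repeatedly combine the two least-probable nodes; the expected code length is the sum of the merged weights.
merge 5/223 + 11/223 → 16/223
merge 16/223 + 19/223 → 35/223
merge 22/223 + 23/223 → 45/223
merge 26/223 + 35/223 → 61/223
merge 45/223 + 58/223 → 103/223
merge 59/223 + 61/223 → 120/223
merge 103/223 + 120/223 → 1
L = 16/223 + 35/223 + 45/223 + 61/223 + 103/223 + 120/223 + 1 = 603/223 ≈ 2.704 bits/symbol.

2.704 bits/symbol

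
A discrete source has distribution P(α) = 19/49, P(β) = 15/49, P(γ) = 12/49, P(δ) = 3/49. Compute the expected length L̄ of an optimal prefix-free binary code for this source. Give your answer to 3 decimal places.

1.918 bits/symbol

Repeatedly combine the two least-probable nodes; the expected code length is the sum of the merged weights.
merge 3/49 + 12/49 → 15/49
merge 15/49 + 15/49 → 30/49
merge 19/49 + 30/49 → 1
L = 15/49 + 30/49 + 1 = 94/49 ≈ 1.918 bits/symbol.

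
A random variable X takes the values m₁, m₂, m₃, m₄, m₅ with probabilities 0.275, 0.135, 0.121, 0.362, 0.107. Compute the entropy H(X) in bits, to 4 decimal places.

H = −Σ pᵢ log₂ pᵢ.
−0.275·log₂(0.275) = 0.5122
−0.135·log₂(0.135) = 0.3900
−0.121·log₂(0.121) = 0.3687
−0.362·log₂(0.362) = 0.5307
−0.107·log₂(0.107) = 0.3450
Sum ≈ 2.1465 → 2.1465 bits.

2.1465 bits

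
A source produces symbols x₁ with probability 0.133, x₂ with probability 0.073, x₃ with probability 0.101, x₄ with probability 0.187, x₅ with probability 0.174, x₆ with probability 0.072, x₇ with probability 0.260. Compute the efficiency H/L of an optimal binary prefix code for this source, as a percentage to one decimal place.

98.8%

Entropy H = −Σ p log₂ p ≈ 2.6667 bits.
Huffman merges: 9/125+73/1000→29/200; 101/1000+133/1000→117/500; 29/200+87/500→319/1000; 187/1000+117/500→421/1000; 13/50+319/1000→579/1000; 421/1000+579/1000→1. L = 1349/500 ≈ 2.6980.
Efficiency = H/L = 2.6667/2.6980 = 98.8%.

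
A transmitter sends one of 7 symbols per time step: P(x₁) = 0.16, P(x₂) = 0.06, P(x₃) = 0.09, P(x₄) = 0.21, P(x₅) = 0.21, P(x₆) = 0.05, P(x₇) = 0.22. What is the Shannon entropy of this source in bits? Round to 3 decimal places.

H = −Σ pᵢ log₂ pᵢ.
−0.16·log₂(0.16) = 0.4230
−0.06·log₂(0.06) = 0.2435
−0.09·log₂(0.09) = 0.3127
−0.21·log₂(0.21) = 0.4728
−0.21·log₂(0.21) = 0.4728
−0.05·log₂(0.05) = 0.2161
−0.22·log₂(0.22) = 0.4806
Sum ≈ 2.6215 → 2.622 bits.

2.622 bits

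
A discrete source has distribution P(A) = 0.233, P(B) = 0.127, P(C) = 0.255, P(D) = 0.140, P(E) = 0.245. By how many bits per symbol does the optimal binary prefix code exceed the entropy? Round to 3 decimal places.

0.002 bits

Entropy H = −Σ p log₂ p ≈ 2.2647 bits.
Huffman merges: 127/1000+7/50→267/1000; 233/1000+49/200→239/500; 51/200+267/1000→261/500; 239/500+261/500→1. L = 2267/1000 ≈ 2.2670.
L − H = 2.2670 − 2.2647 = 0.002 bits.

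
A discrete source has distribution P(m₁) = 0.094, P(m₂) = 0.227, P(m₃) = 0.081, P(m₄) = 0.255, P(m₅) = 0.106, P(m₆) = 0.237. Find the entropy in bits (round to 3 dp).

2.438 bits

H = −Σ pᵢ log₂ pᵢ.
−0.094·log₂(0.094) = 0.3207
−0.227·log₂(0.227) = 0.4856
−0.081·log₂(0.081) = 0.2937
−0.255·log₂(0.255) = 0.5027
−0.106·log₂(0.106) = 0.3432
−0.237·log₂(0.237) = 0.4923
Sum ≈ 2.4381 → 2.438 bits.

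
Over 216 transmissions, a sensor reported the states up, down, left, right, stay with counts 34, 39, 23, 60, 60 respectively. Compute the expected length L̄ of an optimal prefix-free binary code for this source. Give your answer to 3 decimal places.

Probabilities are the counts divided by 216.
Repeatedly combine the two least-probable nodes; the expected code length is the sum of the merged weights.
merge 23/216 + 17/108 → 19/72
merge 13/72 + 19/72 → 4/9
merge 5/18 + 5/18 → 5/9
merge 4/9 + 5/9 → 1
L = 19/72 + 4/9 + 5/9 + 1 = 163/72 ≈ 2.264 bits/symbol.

2.264 bits/symbol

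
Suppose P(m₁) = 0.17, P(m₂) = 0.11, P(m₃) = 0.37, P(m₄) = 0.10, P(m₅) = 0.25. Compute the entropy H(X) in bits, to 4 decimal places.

2.1478 bits

H = −Σ pᵢ log₂ pᵢ.
−0.17·log₂(0.17) = 0.4346
−0.11·log₂(0.11) = 0.3503
−0.37·log₂(0.37) = 0.5307
−0.10·log₂(0.10) = 0.3322
−0.25·log₂(0.25) = 0.5000
Sum ≈ 2.1478 → 2.1478 bits.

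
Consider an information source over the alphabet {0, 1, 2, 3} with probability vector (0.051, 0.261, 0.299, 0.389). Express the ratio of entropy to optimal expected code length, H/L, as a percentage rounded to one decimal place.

Entropy H = −Σ p log₂ p ≈ 1.7754 bits.
Huffman merges: 51/1000+261/1000→39/125; 299/1000+39/125→611/1000; 389/1000+611/1000→1. L = 1923/1000 ≈ 1.9230.
Efficiency = H/L = 1.7754/1.9230 = 92.3%.

92.3%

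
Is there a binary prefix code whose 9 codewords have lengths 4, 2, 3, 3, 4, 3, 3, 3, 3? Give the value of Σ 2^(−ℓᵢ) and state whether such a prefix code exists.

1.125; no

With common denominator 2^4 = 16: Σ 2^(−ℓᵢ) = 1/16 + 4/16 + 2/16 + 2/16 + 1/16 + 2/16 + 2/16 + 2/16 + 2/16 = 18/16 = 1.125.
Kraft's inequality requires Σ ≤ 1; here Σ = 1.125 > 1, so no such prefix code exists.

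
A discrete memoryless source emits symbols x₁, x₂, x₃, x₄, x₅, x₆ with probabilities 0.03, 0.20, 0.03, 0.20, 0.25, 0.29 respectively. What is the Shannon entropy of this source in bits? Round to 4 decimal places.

2.2502 bits

H = −Σ pᵢ log₂ pᵢ.
−0.03·log₂(0.03) = 0.1518
−0.20·log₂(0.20) = 0.4644
−0.03·log₂(0.03) = 0.1518
−0.20·log₂(0.20) = 0.4644
−0.25·log₂(0.25) = 0.5000
−0.29·log₂(0.29) = 0.5179
Sum ≈ 2.2502 → 2.2502 bits.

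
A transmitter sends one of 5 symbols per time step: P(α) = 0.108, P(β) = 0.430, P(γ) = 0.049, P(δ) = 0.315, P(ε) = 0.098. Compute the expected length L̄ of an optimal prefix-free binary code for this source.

Repeatedly combine the two least-probable nodes; the expected code length is the sum of the merged weights.
merge 49/1000 + 49/500 → 147/1000
merge 27/250 + 147/1000 → 51/200
merge 51/200 + 63/200 → 57/100
merge 43/100 + 57/100 → 1
L = 147/1000 + 51/200 + 57/100 + 1 = 493/250 = 1.972 bits/symbol.

1.972 bits/symbol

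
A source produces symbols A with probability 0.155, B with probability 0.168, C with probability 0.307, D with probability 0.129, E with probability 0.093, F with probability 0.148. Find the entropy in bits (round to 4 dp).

2.4800 bits

H = −Σ pᵢ log₂ pᵢ.
−0.155·log₂(0.155) = 0.4169
−0.168·log₂(0.168) = 0.4323
−0.307·log₂(0.307) = 0.5230
−0.129·log₂(0.129) = 0.3811
−0.093·log₂(0.093) = 0.3187
−0.148·log₂(0.148) = 0.4079
Sum ≈ 2.4800 → 2.4800 bits.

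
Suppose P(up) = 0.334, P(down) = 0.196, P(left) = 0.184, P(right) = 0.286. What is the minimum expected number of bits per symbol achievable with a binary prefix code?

Repeatedly combine the two least-probable nodes; the expected code length is the sum of the merged weights.
merge 23/125 + 49/250 → 19/50
merge 143/500 + 167/500 → 31/50
merge 19/50 + 31/50 → 1
L = 19/50 + 31/50 + 1 = 2 bits/symbol.

2 bits/symbol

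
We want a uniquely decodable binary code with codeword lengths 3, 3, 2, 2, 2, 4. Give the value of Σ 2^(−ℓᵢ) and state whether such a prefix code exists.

With common denominator 2^4 = 16: Σ 2^(−ℓᵢ) = 2/16 + 2/16 + 4/16 + 4/16 + 4/16 + 1/16 = 17/16 = 1.0625.
Kraft's inequality requires Σ ≤ 1; here Σ = 1.0625 > 1, so no such prefix code exists.

1.0625; no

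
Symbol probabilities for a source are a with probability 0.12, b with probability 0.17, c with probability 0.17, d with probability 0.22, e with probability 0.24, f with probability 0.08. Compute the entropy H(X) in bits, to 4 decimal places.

H = −Σ pᵢ log₂ pᵢ.
−0.12·log₂(0.12) = 0.3671
−0.17·log₂(0.17) = 0.4346
−0.17·log₂(0.17) = 0.4346
−0.22·log₂(0.22) = 0.4806
−0.24·log₂(0.24) = 0.4941
−0.08·log₂(0.08) = 0.2915
Sum ≈ 2.5025 → 2.5025 bits.

2.5025 bits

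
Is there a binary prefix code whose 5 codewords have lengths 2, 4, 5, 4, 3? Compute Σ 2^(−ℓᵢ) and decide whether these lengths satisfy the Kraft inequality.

0.53125; yes

With common denominator 2^5 = 32: Σ 2^(−ℓᵢ) = 8/32 + 2/32 + 1/32 + 2/32 + 4/32 = 17/32 = 0.53125.
Kraft's inequality requires Σ ≤ 1; here Σ = 0.53125 ≤ 1, so such a prefix code exists.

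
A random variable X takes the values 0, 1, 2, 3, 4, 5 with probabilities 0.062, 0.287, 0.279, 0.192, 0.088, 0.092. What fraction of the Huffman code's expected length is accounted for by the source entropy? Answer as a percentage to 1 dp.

Entropy H = −Σ p log₂ p ≈ 2.3618 bits.
Huffman merges: 31/500+11/125→3/20; 23/250+3/20→121/500; 24/125+121/500→217/500; 279/1000+287/1000→283/500; 217/500+283/500→1. L = 299/125 ≈ 2.3920.
Efficiency = H/L = 2.3618/2.3920 = 98.7%.

98.7%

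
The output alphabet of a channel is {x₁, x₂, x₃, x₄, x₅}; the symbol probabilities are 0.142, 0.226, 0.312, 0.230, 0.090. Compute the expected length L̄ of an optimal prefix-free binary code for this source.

Repeatedly combine the two least-probable nodes; the expected code length is the sum of the merged weights.
merge 9/100 + 71/500 → 29/125
merge 113/500 + 23/100 → 57/125
merge 29/125 + 39/125 → 68/125
merge 57/125 + 68/125 → 1
L = 29/125 + 57/125 + 68/125 + 1 = 279/125 = 2.232 bits/symbol.

2.232 bits/symbol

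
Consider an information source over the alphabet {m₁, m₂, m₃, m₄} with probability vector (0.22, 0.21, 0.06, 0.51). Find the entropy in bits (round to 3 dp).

H = −Σ pᵢ log₂ pᵢ.
−0.22·log₂(0.22) = 0.4806
−0.21·log₂(0.21) = 0.4728
−0.06·log₂(0.06) = 0.2435
−0.51·log₂(0.51) = 0.4954
Sum ≈ 1.6924 → 1.692 bits.

1.692 bits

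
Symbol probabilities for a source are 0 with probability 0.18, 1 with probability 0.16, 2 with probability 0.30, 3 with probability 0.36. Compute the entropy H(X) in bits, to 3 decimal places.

1.920 bits

H = −Σ pᵢ log₂ pᵢ.
−0.18·log₂(0.18) = 0.4453
−0.16·log₂(0.16) = 0.4230
−0.30·log₂(0.30) = 0.5211
−0.36·log₂(0.36) = 0.5306
Sum ≈ 1.9200 → 1.920 bits.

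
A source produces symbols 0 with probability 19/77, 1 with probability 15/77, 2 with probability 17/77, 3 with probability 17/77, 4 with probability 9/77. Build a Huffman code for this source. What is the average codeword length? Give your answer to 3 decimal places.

2.312 bits/symbol

Repeatedly combine the two least-probable nodes; the expected code length is the sum of the merged weights.
merge 9/77 + 15/77 → 24/77
merge 17/77 + 17/77 → 34/77
merge 19/77 + 24/77 → 43/77
merge 34/77 + 43/77 → 1
L = 24/77 + 34/77 + 43/77 + 1 = 178/77 ≈ 2.312 bits/symbol.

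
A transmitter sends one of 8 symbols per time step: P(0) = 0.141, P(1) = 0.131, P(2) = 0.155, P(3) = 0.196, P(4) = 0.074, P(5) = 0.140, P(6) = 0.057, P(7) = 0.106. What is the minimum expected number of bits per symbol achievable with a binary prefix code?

Repeatedly combine the two least-probable nodes; the expected code length is the sum of the merged weights.
merge 57/1000 + 37/500 → 131/1000
merge 53/500 + 131/1000 → 237/1000
merge 131/1000 + 7/50 → 271/1000
merge 141/1000 + 31/200 → 37/125
merge 49/250 + 237/1000 → 433/1000
merge 271/1000 + 37/125 → 567/1000
merge 433/1000 + 567/1000 → 1
L = 131/1000 + 237/1000 + 271/1000 + 37/125 + 433/1000 + 567/1000 + 1 = 587/200 = 2.935 bits/symbol.

2.935 bits/symbol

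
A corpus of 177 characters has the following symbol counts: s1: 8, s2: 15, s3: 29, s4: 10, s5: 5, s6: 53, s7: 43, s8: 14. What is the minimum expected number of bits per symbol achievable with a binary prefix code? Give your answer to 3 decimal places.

Probabilities are the counts divided by 177.
Repeatedly combine the two least-probable nodes; the expected code length is the sum of the merged weights.
merge 5/177 + 8/177 → 13/177
merge 10/177 + 13/177 → 23/177
merge 14/177 + 5/59 → 29/177
merge 23/177 + 29/177 → 52/177
merge 29/177 + 43/177 → 24/59
merge 52/177 + 53/177 → 35/59
merge 24/59 + 35/59 → 1
L = 13/177 + 23/177 + 29/177 + 52/177 + 24/59 + 35/59 + 1 = 157/59 ≈ 2.661 bits/symbol.

2.661 bits/symbol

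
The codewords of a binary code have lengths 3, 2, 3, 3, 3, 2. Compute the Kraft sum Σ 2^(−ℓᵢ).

With common denominator 2^3 = 8: Σ 2^(−ℓᵢ) = 1/8 + 2/8 + 1/8 + 1/8 + 1/8 + 2/8 = 8/8 = 1.

1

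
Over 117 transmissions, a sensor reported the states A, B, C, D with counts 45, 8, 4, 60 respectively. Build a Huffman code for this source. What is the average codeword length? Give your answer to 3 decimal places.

1.590 bits/symbol

Probabilities are the counts divided by 117.
Repeatedly combine the two least-probable nodes; the expected code length is the sum of the merged weights.
merge 4/117 + 8/117 → 4/39
merge 4/39 + 5/13 → 19/39
merge 19/39 + 20/39 → 1
L = 4/39 + 19/39 + 1 = 62/39 ≈ 1.590 bits/symbol.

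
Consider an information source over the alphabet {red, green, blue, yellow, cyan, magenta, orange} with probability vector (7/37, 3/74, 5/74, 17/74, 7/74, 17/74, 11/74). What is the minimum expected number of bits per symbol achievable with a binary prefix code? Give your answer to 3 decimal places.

2.649 bits/symbol

Repeatedly combine the two least-probable nodes; the expected code length is the sum of the merged weights.
merge 3/74 + 5/74 → 4/37
merge 7/74 + 4/37 → 15/74
merge 11/74 + 7/37 → 25/74
merge 15/74 + 17/74 → 16/37
merge 17/74 + 25/74 → 21/37
merge 16/37 + 21/37 → 1
L = 4/37 + 15/74 + 25/74 + 16/37 + 21/37 + 1 = 98/37 ≈ 2.649 bits/symbol.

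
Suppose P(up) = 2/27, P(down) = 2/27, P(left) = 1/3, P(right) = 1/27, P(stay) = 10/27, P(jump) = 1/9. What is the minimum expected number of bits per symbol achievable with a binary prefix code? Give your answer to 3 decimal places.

2.222 bits/symbol

Repeatedly combine the two least-probable nodes; the expected code length is the sum of the merged weights.
merge 1/27 + 2/27 → 1/9
merge 2/27 + 1/9 → 5/27
merge 1/9 + 5/27 → 8/27
merge 8/27 + 1/3 → 17/27
merge 10/27 + 17/27 → 1
L = 1/9 + 5/27 + 8/27 + 17/27 + 1 = 20/9 ≈ 2.222 bits/symbol.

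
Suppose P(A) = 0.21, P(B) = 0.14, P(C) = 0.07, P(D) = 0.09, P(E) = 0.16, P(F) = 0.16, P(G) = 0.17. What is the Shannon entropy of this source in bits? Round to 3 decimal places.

H = −Σ pᵢ log₂ pᵢ.
−0.21·log₂(0.21) = 0.4728
−0.14·log₂(0.14) = 0.3971
−0.07·log₂(0.07) = 0.2686
−0.09·log₂(0.09) = 0.3127
−0.16·log₂(0.16) = 0.4230
−0.16·log₂(0.16) = 0.4230
−0.17·log₂(0.17) = 0.4346
Sum ≈ 2.7318 → 2.732 bits.

2.732 bits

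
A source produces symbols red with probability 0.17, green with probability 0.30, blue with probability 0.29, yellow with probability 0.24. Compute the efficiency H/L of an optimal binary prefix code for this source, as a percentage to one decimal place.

98.4%

Entropy H = −Σ p log₂ p ≈ 1.9677 bits.
Huffman merges: 17/100+6/25→41/100; 29/100+3/10→59/100; 41/100+59/100→1. L = 2 ≈ 2.0000.
Efficiency = H/L = 1.9677/2.0000 = 98.4%.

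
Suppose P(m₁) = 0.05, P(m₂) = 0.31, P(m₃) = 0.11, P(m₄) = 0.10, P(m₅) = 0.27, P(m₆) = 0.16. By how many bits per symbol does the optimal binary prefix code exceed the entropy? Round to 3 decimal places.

Entropy H = −Σ p log₂ p ≈ 2.3554 bits.
Huffman merges: 1/20+1/10→3/20; 11/100+3/20→13/50; 4/25+13/50→21/50; 27/100+31/100→29/50; 21/50+29/50→1. L = 241/100 ≈ 2.4100.
L − H = 2.4100 − 2.3554 = 0.055 bits.

0.055 bits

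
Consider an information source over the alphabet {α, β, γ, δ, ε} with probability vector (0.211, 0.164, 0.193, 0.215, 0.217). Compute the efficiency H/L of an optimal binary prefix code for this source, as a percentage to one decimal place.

Entropy H = −Σ p log₂ p ≈ 2.3145 bits.
Huffman merges: 41/250+193/1000→357/1000; 211/1000+43/200→213/500; 217/1000+357/1000→287/500; 213/500+287/500→1. L = 2357/1000 ≈ 2.3570.
Efficiency = H/L = 2.3145/2.3570 = 98.2%.

98.2%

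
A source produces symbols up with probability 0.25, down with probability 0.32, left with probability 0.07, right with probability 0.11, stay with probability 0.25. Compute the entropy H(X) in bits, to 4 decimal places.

2.1449 bits

H = −Σ pᵢ log₂ pᵢ.
−0.25·log₂(0.25) = 0.5000
−0.32·log₂(0.32) = 0.5260
−0.07·log₂(0.07) = 0.2686
−0.11·log₂(0.11) = 0.3503
−0.25·log₂(0.25) = 0.5000
Sum ≈ 2.1449 → 2.1449 bits.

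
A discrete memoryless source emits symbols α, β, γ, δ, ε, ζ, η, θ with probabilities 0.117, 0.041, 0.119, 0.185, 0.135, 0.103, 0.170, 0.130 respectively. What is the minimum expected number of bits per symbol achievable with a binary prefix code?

Repeatedly combine the two least-probable nodes; the expected code length is the sum of the merged weights.
merge 41/1000 + 103/1000 → 18/125
merge 117/1000 + 119/1000 → 59/250
merge 13/100 + 27/200 → 53/200
merge 18/125 + 17/100 → 157/500
merge 37/200 + 59/250 → 421/1000
merge 53/200 + 157/500 → 579/1000
merge 421/1000 + 579/1000 → 1
L = 18/125 + 59/250 + 53/200 + 157/500 + 421/1000 + 579/1000 + 1 = 2959/1000 = 2.959 bits/symbol.

2.959 bits/symbol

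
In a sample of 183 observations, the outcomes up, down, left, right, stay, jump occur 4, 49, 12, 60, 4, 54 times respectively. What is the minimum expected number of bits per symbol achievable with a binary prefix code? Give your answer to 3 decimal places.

2.153 bits/symbol

Probabilities are the counts divided by 183.
Repeatedly combine the two least-probable nodes; the expected code length is the sum of the merged weights.
merge 4/183 + 4/183 → 8/183
merge 8/183 + 4/61 → 20/183
merge 20/183 + 49/183 → 23/61
merge 18/61 + 20/61 → 38/61
merge 23/61 + 38/61 → 1
L = 8/183 + 20/183 + 23/61 + 38/61 + 1 = 394/183 ≈ 2.153 bits/symbol.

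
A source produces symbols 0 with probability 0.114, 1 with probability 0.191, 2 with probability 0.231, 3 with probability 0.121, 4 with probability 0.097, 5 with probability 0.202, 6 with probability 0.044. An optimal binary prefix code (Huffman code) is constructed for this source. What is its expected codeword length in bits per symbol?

Repeatedly combine the two least-probable nodes; the expected code length is the sum of the merged weights.
merge 11/250 + 97/1000 → 141/1000
merge 57/500 + 121/1000 → 47/200
merge 141/1000 + 191/1000 → 83/250
merge 101/500 + 231/1000 → 433/1000
merge 47/200 + 83/250 → 567/1000
merge 433/1000 + 567/1000 → 1
L = 141/1000 + 47/200 + 83/250 + 433/1000 + 567/1000 + 1 = 677/250 = 2.708 bits/symbol.

2.708 bits/symbol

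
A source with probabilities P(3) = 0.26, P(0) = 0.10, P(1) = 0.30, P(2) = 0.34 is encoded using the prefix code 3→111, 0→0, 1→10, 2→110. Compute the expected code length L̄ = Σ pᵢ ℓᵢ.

L̄ = Σ pᵢ·ℓᵢ = 0.26·3 + 0.10·1 + 0.30·2 + 0.34·3 = 2.5 bits/symbol.

2.5 bits/symbol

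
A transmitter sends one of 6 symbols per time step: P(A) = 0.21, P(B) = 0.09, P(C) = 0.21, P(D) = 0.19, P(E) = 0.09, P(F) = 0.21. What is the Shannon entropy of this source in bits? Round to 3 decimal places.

H = −Σ pᵢ log₂ pᵢ.
−0.21·log₂(0.21) = 0.4728
−0.09·log₂(0.09) = 0.3127
−0.21·log₂(0.21) = 0.4728
−0.19·log₂(0.19) = 0.4552
−0.09·log₂(0.09) = 0.3127
−0.21·log₂(0.21) = 0.4728
Sum ≈ 2.4990 → 2.499 bits.

2.499 bits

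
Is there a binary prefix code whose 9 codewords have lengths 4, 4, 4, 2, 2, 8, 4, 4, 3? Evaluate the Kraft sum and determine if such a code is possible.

0.94140625; yes

With common denominator 2^8 = 256: Σ 2^(−ℓᵢ) = 16/256 + 16/256 + 16/256 + 64/256 + 64/256 + 1/256 + 16/256 + 16/256 + 32/256 = 241/256 = 0.94140625.
Kraft's inequality requires Σ ≤ 1; here Σ = 0.94140625 ≤ 1, so such a prefix code exists.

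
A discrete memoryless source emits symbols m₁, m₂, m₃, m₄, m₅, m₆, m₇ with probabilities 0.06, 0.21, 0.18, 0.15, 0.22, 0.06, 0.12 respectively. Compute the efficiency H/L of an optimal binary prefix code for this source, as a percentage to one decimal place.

99.0%

Entropy H = −Σ p log₂ p ≈ 2.6634 bits.
Huffman merges: 3/50+3/50→3/25; 3/25+3/25→6/25; 3/20+9/50→33/100; 21/100+11/50→43/100; 6/25+33/100→57/100; 43/100+57/100→1. L = 269/100 ≈ 2.6900.
Efficiency = H/L = 2.6634/2.6900 = 99.0%.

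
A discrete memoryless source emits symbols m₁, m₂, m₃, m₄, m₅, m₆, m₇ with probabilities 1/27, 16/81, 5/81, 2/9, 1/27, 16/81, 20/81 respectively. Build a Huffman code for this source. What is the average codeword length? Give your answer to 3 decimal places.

2.543 bits/symbol

Repeatedly combine the two least-probable nodes; the expected code length is the sum of the merged weights.
merge 1/27 + 1/27 → 2/27
merge 5/81 + 2/27 → 11/81
merge 11/81 + 16/81 → 1/3
merge 16/81 + 2/9 → 34/81
merge 20/81 + 1/3 → 47/81
merge 34/81 + 47/81 → 1
L = 2/27 + 11/81 + 1/3 + 34/81 + 47/81 + 1 = 206/81 ≈ 2.543 bits/symbol.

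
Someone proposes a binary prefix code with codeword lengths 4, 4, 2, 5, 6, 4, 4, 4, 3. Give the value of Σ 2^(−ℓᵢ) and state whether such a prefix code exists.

0.734375; yes

With common denominator 2^6 = 64: Σ 2^(−ℓᵢ) = 4/64 + 4/64 + 16/64 + 2/64 + 1/64 + 4/64 + 4/64 + 4/64 + 8/64 = 47/64 = 0.734375.
Kraft's inequality requires Σ ≤ 1; here Σ = 0.734375 ≤ 1, so such a prefix code exists.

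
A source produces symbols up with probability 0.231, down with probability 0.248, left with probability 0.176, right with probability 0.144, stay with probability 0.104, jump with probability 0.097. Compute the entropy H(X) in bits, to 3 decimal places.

2.497 bits

H = −Σ pᵢ log₂ pᵢ.
−0.231·log₂(0.231) = 0.4883
−0.248·log₂(0.248) = 0.4989
−0.176·log₂(0.176) = 0.4411
−0.144·log₂(0.144) = 0.4026
−0.104·log₂(0.104) = 0.3396
−0.097·log₂(0.097) = 0.3265
Sum ≈ 2.4970 → 2.497 bits.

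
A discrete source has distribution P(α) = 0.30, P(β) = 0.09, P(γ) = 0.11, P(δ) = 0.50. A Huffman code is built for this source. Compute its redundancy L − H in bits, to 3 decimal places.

Entropy H = −Σ p log₂ p ≈ 1.6840 bits.
Huffman merges: 9/100+11/100→1/5; 1/5+3/10→1/2; 1/2+1/2→1. L = 17/10 ≈ 1.7000.
L − H = 1.7000 − 1.6840 = 0.016 bits.

0.016 bits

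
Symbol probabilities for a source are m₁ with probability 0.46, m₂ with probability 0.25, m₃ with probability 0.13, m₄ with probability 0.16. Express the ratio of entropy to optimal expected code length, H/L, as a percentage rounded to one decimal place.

99.5%

Entropy H = −Σ p log₂ p ≈ 1.8210 bits.
Huffman merges: 13/100+4/25→29/100; 1/4+29/100→27/50; 23/50+27/50→1. L = 183/100 ≈ 1.8300.
Efficiency = H/L = 1.8210/1.8300 = 99.5%.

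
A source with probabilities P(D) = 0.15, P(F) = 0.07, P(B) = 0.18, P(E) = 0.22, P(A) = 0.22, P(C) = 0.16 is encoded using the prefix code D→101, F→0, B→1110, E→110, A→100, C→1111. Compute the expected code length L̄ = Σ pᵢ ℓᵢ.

3.2 bits/symbol

L̄ = Σ pᵢ·ℓᵢ = 0.15·3 + 0.07·1 + 0.18·4 + 0.22·3 + 0.22·3 + 0.16·4 = 3.2 bits/symbol.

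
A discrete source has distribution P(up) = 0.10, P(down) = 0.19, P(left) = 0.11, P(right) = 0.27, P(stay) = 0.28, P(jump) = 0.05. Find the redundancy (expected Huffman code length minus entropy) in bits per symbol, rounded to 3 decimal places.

0.032 bits

Entropy H = −Σ p log₂ p ≈ 2.3780 bits.
Huffman merges: 1/20+1/10→3/20; 11/100+3/20→13/50; 19/100+13/50→9/20; 27/100+7/25→11/20; 9/20+11/20→1. L = 241/100 ≈ 2.4100.
L − H = 2.4100 − 2.3780 = 0.032 bits.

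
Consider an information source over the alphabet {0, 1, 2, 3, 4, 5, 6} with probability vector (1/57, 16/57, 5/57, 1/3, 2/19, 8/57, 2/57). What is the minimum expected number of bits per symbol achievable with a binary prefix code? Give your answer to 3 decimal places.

2.439 bits/symbol

Repeatedly combine the two least-probable nodes; the expected code length is the sum of the merged weights.
merge 1/57 + 2/57 → 1/19
merge 1/19 + 5/57 → 8/57
merge 2/19 + 8/57 → 14/57
merge 8/57 + 14/57 → 22/57
merge 16/57 + 1/3 → 35/57
merge 22/57 + 35/57 → 1
L = 1/19 + 8/57 + 14/57 + 22/57 + 35/57 + 1 = 139/57 ≈ 2.439 bits/symbol.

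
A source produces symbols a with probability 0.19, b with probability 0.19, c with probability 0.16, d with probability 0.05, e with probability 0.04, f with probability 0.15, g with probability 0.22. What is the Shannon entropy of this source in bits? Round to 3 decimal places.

H = −Σ pᵢ log₂ pᵢ.
−0.19·log₂(0.19) = 0.4552
−0.19·log₂(0.19) = 0.4552
−0.16·log₂(0.16) = 0.4230
−0.05·log₂(0.05) = 0.2161
−0.04·log₂(0.04) = 0.1858
−0.15·log₂(0.15) = 0.4105
−0.22·log₂(0.22) = 0.4806
Sum ≈ 2.6264 → 2.626 bits.

2.626 bits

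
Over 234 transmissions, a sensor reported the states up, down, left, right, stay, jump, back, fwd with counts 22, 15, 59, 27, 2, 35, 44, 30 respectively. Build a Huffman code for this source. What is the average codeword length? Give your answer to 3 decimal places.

Probabilities are the counts divided by 234.
Repeatedly combine the two least-probable nodes; the expected code length is the sum of the merged weights.
merge 1/117 + 5/78 → 17/234
merge 17/234 + 11/117 → 1/6
merge 3/26 + 5/39 → 19/78
merge 35/234 + 1/6 → 37/117
merge 22/117 + 19/78 → 101/234
merge 59/234 + 37/117 → 133/234
merge 101/234 + 133/234 → 1
L = 17/234 + 1/6 + 19/78 + 37/117 + 101/234 + 133/234 + 1 = 655/234 ≈ 2.799 bits/symbol.

2.799 bits/symbol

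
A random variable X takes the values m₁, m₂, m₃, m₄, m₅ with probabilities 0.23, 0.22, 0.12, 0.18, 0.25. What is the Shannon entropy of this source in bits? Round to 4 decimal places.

H = −Σ pᵢ log₂ pᵢ.
−0.23·log₂(0.23) = 0.4877
−0.22·log₂(0.22) = 0.4806
−0.12·log₂(0.12) = 0.3671
−0.18·log₂(0.18) = 0.4453
−0.25·log₂(0.25) = 0.5000
Sum ≈ 2.2806 → 2.2806 bits.

2.2806 bits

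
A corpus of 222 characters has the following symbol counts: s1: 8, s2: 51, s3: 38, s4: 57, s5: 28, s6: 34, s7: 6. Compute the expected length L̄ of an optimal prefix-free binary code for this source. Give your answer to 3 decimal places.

Probabilities are the counts divided by 222.
Repeatedly combine the two least-probable nodes; the expected code length is the sum of the merged weights.
merge 1/37 + 4/111 → 7/111
merge 7/111 + 14/111 → 7/37
merge 17/111 + 19/111 → 12/37
merge 7/37 + 17/74 → 31/74
merge 19/74 + 12/37 → 43/74
merge 31/74 + 43/74 → 1
L = 7/111 + 7/37 + 12/37 + 31/74 + 43/74 + 1 = 286/111 ≈ 2.577 bits/symbol.

2.577 bits/symbol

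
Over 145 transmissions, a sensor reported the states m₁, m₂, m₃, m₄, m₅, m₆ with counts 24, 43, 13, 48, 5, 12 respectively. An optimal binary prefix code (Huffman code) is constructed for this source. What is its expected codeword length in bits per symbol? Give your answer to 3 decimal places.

Probabilities are the counts divided by 145.
Repeatedly combine the two least-probable nodes; the expected code length is the sum of the merged weights.
merge 1/29 + 12/145 → 17/145
merge 13/145 + 17/145 → 6/29
merge 24/145 + 6/29 → 54/145
merge 43/145 + 48/145 → 91/145
merge 54/145 + 91/145 → 1
L = 17/145 + 6/29 + 54/145 + 91/145 + 1 = 337/145 ≈ 2.324 bits/symbol.

2.324 bits/symbol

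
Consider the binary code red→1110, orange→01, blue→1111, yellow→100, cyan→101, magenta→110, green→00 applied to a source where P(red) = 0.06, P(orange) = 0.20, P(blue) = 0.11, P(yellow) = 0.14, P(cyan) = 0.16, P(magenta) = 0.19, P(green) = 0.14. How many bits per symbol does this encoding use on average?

2.83 bits/symbol

L̄ = Σ pᵢ·ℓᵢ = 0.06·4 + 0.20·2 + 0.11·4 + 0.14·3 + 0.16·3 + 0.19·3 + 0.14·2 = 2.83 bits/symbol.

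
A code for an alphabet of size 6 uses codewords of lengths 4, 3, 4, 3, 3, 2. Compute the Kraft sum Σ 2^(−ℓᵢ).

With common denominator 2^4 = 16: Σ 2^(−ℓᵢ) = 1/16 + 2/16 + 1/16 + 2/16 + 2/16 + 4/16 = 12/16 = 0.75.

0.75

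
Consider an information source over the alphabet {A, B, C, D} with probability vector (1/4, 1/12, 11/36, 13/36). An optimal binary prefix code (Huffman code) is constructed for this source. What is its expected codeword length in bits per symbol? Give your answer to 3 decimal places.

Repeatedly combine the two least-probable nodes; the expected code length is the sum of the merged weights.
merge 1/12 + 1/4 → 1/3
merge 11/36 + 1/3 → 23/36
merge 13/36 + 23/36 → 1
L = 1/3 + 23/36 + 1 = 71/36 ≈ 1.972 bits/symbol.

1.972 bits/symbol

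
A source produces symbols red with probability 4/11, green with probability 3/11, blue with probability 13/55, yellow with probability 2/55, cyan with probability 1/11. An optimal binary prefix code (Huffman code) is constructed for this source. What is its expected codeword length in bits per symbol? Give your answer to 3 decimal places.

2.127 bits/symbol

Repeatedly combine the two least-probable nodes; the expected code length is the sum of the merged weights.
merge 2/55 + 1/11 → 7/55
merge 7/55 + 13/55 → 4/11
merge 3/11 + 4/11 → 7/11
merge 4/11 + 7/11 → 1
L = 7/55 + 4/11 + 7/11 + 1 = 117/55 ≈ 2.127 bits/symbol.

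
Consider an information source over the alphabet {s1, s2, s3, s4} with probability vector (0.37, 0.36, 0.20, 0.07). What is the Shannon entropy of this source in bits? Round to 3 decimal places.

1.794 bits

H = −Σ pᵢ log₂ pᵢ.
−0.37·log₂(0.37) = 0.5307
−0.36·log₂(0.36) = 0.5306
−0.20·log₂(0.20) = 0.4644
−0.07·log₂(0.07) = 0.2686
Sum ≈ 1.7943 → 1.794 bits.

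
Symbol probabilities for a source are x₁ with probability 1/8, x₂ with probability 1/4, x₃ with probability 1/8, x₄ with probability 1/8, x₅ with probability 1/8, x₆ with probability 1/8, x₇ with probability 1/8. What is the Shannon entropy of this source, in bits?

2.75 bits

Each probability is a power of 1/2, so log₂(1/p) is an integer.
H = Σ p·log₂(1/p) = 1/8·3 + 1/4·2 + 1/8·3 + 1/8·3 + 1/8·3 + 1/8·3 + 1/8·3 = 2.75 bits.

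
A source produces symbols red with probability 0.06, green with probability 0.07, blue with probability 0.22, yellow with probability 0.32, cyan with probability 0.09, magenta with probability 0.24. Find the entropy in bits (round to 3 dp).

H = −Σ pᵢ log₂ pᵢ.
−0.06·log₂(0.06) = 0.2435
−0.07·log₂(0.07) = 0.2686
−0.22·log₂(0.22) = 0.4806
−0.32·log₂(0.32) = 0.5260
−0.09·log₂(0.09) = 0.3127
−0.24·log₂(0.24) = 0.4941
Sum ≈ 2.3255 → 2.325 bits.

2.325 bits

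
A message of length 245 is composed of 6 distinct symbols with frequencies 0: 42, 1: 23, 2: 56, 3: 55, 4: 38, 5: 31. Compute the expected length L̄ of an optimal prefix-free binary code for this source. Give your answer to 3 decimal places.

Probabilities are the counts divided by 245.
Repeatedly combine the two least-probable nodes; the expected code length is the sum of the merged weights.
merge 23/245 + 31/245 → 54/245
merge 38/245 + 6/35 → 16/49
merge 54/245 + 11/49 → 109/245
merge 8/35 + 16/49 → 136/245
merge 109/245 + 136/245 → 1
L = 54/245 + 16/49 + 109/245 + 136/245 + 1 = 624/245 ≈ 2.547 bits/symbol.

2.547 bits/symbol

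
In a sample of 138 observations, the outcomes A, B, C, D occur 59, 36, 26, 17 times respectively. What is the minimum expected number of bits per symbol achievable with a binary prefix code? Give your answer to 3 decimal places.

Probabilities are the counts divided by 138.
Repeatedly combine the two least-probable nodes; the expected code length is the sum of the merged weights.
merge 17/138 + 13/69 → 43/138
merge 6/23 + 43/138 → 79/138
merge 59/138 + 79/138 → 1
L = 43/138 + 79/138 + 1 = 130/69 ≈ 1.884 bits/symbol.

1.884 bits/symbol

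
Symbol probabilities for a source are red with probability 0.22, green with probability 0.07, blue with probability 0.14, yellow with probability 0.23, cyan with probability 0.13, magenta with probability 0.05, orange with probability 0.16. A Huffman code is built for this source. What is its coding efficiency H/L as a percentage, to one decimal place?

Entropy H = −Σ p log₂ p ≈ 2.6557 bits.
Huffman merges: 1/20+7/100→3/25; 3/25+13/100→1/4; 7/50+4/25→3/10; 11/50+23/100→9/20; 1/4+3/10→11/20; 9/20+11/20→1. L = 267/100 ≈ 2.6700.
Efficiency = H/L = 2.6557/2.6700 = 99.5%.

99.5%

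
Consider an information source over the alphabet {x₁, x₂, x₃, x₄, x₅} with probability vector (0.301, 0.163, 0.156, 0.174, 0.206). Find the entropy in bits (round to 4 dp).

H = −Σ pᵢ log₂ pᵢ.
−0.301·log₂(0.301) = 0.5214
−0.163·log₂(0.163) = 0.4266
−0.156·log₂(0.156) = 0.4181
−0.174·log₂(0.174) = 0.4390
−0.206·log₂(0.206) = 0.4695
Sum ≈ 2.2746 → 2.2746 bits.

2.2746 bits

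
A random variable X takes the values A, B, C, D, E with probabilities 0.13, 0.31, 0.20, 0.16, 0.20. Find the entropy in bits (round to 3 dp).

2.258 bits

H = −Σ pᵢ log₂ pᵢ.
−0.13·log₂(0.13) = 0.3826
−0.31·log₂(0.31) = 0.5238
−0.20·log₂(0.20) = 0.4644
−0.16·log₂(0.16) = 0.4230
−0.20·log₂(0.20) = 0.4644
Sum ≈ 2.2582 → 2.258 bits.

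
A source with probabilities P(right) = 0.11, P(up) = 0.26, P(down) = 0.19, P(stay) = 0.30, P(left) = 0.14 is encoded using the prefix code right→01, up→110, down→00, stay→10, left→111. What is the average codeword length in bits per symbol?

L̄ = Σ pᵢ·ℓᵢ = 0.11·2 + 0.26·3 + 0.19·2 + 0.30·2 + 0.14·3 = 2.4 bits/symbol.

2.4 bits/symbol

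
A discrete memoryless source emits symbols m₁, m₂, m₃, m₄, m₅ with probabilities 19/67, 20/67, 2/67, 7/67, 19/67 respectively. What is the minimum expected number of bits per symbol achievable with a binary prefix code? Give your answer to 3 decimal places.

2.134 bits/symbol

Repeatedly combine the two least-probable nodes; the expected code length is the sum of the merged weights.
merge 2/67 + 7/67 → 9/67
merge 9/67 + 19/67 → 28/67
merge 19/67 + 20/67 → 39/67
merge 28/67 + 39/67 → 1
L = 9/67 + 28/67 + 39/67 + 1 = 143/67 ≈ 2.134 bits/symbol.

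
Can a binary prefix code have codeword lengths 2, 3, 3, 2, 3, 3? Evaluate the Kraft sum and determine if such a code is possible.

With common denominator 2^3 = 8: Σ 2^(−ℓᵢ) = 2/8 + 1/8 + 1/8 + 2/8 + 1/8 + 1/8 = 8/8 = 1.
Kraft's inequality requires Σ ≤ 1; here Σ = 1 ≤ 1, so such a prefix code exists.

1; yes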